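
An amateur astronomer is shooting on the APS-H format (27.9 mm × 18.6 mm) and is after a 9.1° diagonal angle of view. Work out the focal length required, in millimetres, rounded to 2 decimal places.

Sensor diagonal = √(27.9² + 18.6²) = √1124.3700 ≈ 33.5316 mm.
From α = 2·arctan(d/2f) we get f = d / (2·tan(α/2)).
With d = 33.5316 mm and α/2 = 4.55°, tan(α/2) ≈ 0.07958, so f ≈ 33.5316 / 0.15916 ≈ 210.6792 mm.

210.68 mm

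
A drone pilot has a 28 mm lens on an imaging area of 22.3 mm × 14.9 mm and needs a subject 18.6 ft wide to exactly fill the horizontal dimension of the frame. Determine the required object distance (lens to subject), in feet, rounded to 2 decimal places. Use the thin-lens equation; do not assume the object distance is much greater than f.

W: 18.6 ft × 304.8 mm/ft = 5669.28 mm.
Magnification m = w/W = dᵢ/dₒ; combined with 1/f = 1/dₒ + 1/dᵢ this gives dₒ = f·(1 + W/w).
dₒ = 28 mm × (1 + 5669.28/22.3) = 28 × 255.2278 ≈ 7146.378 mm = 7146.378/304.8 ft = 23.4461 ft.

23.45 ft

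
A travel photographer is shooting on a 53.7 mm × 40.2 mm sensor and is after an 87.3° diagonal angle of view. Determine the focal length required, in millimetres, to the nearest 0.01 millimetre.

Sensor diagonal = √(53.7² + 40.2²) = √4499.7300 ≈ 67.0800 mm.
From α = 2·arctan(d/2f) we get f = d / (2·tan(α/2)).
With d = 67.0800 mm and α/2 = 43.65°, tan(α/2) ≈ 0.95395, so f ≈ 67.0800 / 1.90791 ≈ 35.1590 mm.

35.16 mm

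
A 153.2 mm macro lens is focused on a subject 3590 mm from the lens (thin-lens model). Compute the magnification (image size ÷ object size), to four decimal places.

Thin lens: 1/f = 1/dₒ + 1/dᵢ → 1/dᵢ = 1/153.2 − 1/3590 = 0.0062489 mm⁻¹, so dᵢ ≈ 160.0291 mm.
Magnification m = dᵢ/dₒ = 160.0291/3590 ≈ 0.04458.

0.0446×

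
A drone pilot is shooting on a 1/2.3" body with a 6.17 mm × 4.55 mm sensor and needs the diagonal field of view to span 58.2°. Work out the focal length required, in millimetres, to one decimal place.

6.9 mm

Sensor diagonal = √(6.17² + 4.55²) = √58.7714 ≈ 7.6663 mm.
From α = 2·arctan(d/2f) we get f = d / (2·tan(α/2)).
With d = 7.6663 mm and α/2 = 29.1°, tan(α/2) ≈ 0.55659, so f ≈ 7.6663 / 1.11319 ≈ 6.8868 mm.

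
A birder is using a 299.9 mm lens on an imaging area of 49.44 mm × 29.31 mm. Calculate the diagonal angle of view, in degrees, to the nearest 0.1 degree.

10.9°

Sensor diagonal = √(49.44² + 29.31²) = √3303.3897 ≈ 57.4751 mm.
Angle of view α = 2·arctan(d/2f) with d = 57.4751 mm and f = 299.9 mm.
d/2f = 0.09582; arctan(0.09582) ≈ 5.4736°, so α ≈ 10.9472°.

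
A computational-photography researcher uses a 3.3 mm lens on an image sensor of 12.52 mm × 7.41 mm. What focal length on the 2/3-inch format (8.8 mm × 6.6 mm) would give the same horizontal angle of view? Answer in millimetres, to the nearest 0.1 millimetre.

2.3 mm

Equal angle of view means equal width/f ratio, so f₂ = f₁ · (width₂/width₁) = 3.3 × 8.8/12.52.
f₂ = 3.3 × 0.70288 ≈ 2.319 mm.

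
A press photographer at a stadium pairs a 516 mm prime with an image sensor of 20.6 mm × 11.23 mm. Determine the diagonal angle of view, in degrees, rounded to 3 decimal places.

2.605°

Sensor diagonal = √(20.6² + 11.23²) = √550.4729 ≈ 23.4622 mm.
Angle of view α = 2·arctan(d/2f) with d = 23.4622 mm and f = 516 mm.
d/2f = 0.02273; arctan(0.02273) ≈ 1.3024°, so α ≈ 2.6048°.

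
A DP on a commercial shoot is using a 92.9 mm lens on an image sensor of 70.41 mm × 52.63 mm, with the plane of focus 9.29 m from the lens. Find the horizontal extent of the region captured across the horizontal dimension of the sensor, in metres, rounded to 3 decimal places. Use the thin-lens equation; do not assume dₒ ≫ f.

dₒ: 9.29 m = 9290 mm.
Similar triangles through the lens centre give W/dₒ = w/dᵢ; with 1/f = 1/dₒ + 1/dᵢ this gives W = w·(dₒ − f)/f.
W = 70.41 mm × (9290 − 92.9) / 92.9 = 70.41 × 99.0000 ≈ 6970.590 mm = 6.97059 m.

6.971 m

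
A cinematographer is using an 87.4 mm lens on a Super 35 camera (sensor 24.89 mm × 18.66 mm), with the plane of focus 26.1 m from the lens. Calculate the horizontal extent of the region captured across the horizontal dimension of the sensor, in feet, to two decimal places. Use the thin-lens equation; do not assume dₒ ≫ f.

24.30 ft

dₒ: 26.1 m = 26100 mm.
Similar triangles through the lens centre give W/dₒ = w/dᵢ; with 1/f = 1/dₒ + 1/dᵢ this gives W = w·(dₒ − f)/f.
W = 24.89 mm × (26100 − 87.4) / 87.4 = 24.89 × 297.6270 ≈ 7407.936 mm = 7407.936/304.8 ft = 24.3043 ft.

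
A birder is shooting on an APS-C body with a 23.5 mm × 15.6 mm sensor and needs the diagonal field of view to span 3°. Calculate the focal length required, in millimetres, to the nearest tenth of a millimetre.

Sensor diagonal = √(23.5² + 15.6²) = √795.6100 ≈ 28.2066 mm.
From α = 2·arctan(d/2f) we get f = d / (2·tan(α/2)).
With d = 28.2066 mm and α/2 = 1.5°, tan(α/2) ≈ 0.02619, so f ≈ 28.2066 / 0.05237 ≈ 538.5825 mm.

538.6 mm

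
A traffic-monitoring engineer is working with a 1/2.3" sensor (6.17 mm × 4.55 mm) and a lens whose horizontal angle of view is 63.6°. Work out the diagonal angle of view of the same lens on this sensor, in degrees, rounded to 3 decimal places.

From the horizontal AOV: f = 6.17 / (2·tan(31.8°)) = 6.17 / 1.24005 ≈ 4.9756 mm.
Sensor diagonal = √(6.17² + 4.55²) = √58.7714 ≈ 7.6663 mm.
Diagonal AOV = 2·arctan(7.6663 / (2 × 4.9756)) = 2·arctan(0.77039) ≈ 75.2202°.

75.220°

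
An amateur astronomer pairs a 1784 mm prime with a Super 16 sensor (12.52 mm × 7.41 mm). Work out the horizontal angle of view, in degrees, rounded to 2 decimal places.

Angle of view α = 2·arctan(w/2f) with w = 12.52 mm and f = 1784 mm.
w/2f = 0.00351; arctan(0.00351) ≈ 0.2010°, so α ≈ 0.4021°.

0.40°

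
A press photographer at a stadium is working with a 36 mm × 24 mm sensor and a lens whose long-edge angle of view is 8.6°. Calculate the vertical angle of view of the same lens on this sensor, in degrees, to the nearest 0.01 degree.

From the long-edge AOV: f = 36 / (2·tan(4.3°)) = 36 / 0.15038 ≈ 239.3923 mm.
Vertical AOV = 2·arctan(24 / (2 × 239.3923)) = 2·arctan(0.05013) ≈ 5.7393°.

5.74°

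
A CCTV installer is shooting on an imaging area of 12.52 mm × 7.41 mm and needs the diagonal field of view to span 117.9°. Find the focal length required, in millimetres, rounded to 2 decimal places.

4.38 mm

Sensor diagonal = √(12.52² + 7.41²) = √211.6585 ≈ 14.5485 mm.
From α = 2·arctan(d/2f) we get f = d / (2·tan(α/2)).
With d = 14.5485 mm and α/2 = 58.95°, tan(α/2) ≈ 1.66099, so f ≈ 14.5485 / 3.32199 ≈ 4.3795 mm.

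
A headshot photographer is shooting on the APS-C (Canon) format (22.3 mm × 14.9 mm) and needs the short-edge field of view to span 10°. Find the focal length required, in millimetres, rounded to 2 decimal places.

From α = 2·arctan(h/2f) we get f = h / (2·tan(α/2)).
With h = 14.9 mm and α/2 = 5°, tan(α/2) ≈ 0.08749, so f ≈ 14.9 / 0.17498 ≈ 85.1539 mm.

85.15 mm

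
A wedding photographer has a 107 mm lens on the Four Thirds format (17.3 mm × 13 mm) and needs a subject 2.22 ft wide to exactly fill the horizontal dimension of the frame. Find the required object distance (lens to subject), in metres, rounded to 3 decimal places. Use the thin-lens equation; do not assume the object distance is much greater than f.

W: 2.22 ft × 304.8 mm/ft = 676.66 mm.
Magnification m = w/W = dᵢ/dₒ; combined with 1/f = 1/dₒ + 1/dᵢ this gives dₒ = f·(1 + W/w).
dₒ = 107 mm × (1 + 676.656/17.3) = 107 × 40.1131 ≈ 4292.098 mm = 4.2921 m.

4.292 m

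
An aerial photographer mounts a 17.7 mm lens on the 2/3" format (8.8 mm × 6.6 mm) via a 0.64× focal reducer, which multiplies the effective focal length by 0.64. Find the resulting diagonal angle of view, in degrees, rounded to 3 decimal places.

Effective focal length f = 17.7 × 0.64 = 11.328 mm.
Sensor diagonal = √(8.8² + 6.6²) = √121.0000 ≈ 11.0000 mm.
α = 2·arctan(11.000 / (2 × 11.328)) = 2·arctan(0.48552) ≈ 51.7952°.

51.795°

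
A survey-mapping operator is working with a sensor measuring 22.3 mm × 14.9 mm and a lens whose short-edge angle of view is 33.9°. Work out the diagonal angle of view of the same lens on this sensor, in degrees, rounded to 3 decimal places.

From the short-edge AOV: f = 14.9 / (2·tan(16.95°)) = 14.9 / 0.60955 ≈ 24.4441 mm.
Sensor diagonal = √(22.3² + 14.9²) = √719.3000 ≈ 26.8198 mm.
Diagonal AOV = 2·arctan(26.8198 / (2 × 24.4441)) = 2·arctan(0.54859) ≈ 57.4978°.

57.498°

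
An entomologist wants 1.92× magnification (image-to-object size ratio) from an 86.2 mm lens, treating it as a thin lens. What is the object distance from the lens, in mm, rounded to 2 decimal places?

131.10 mm

With m = dᵢ/dₒ and 1/f = 1/dₒ + 1/dᵢ, substituting dᵢ = m·dₒ gives 1/f = (1 + 1/m)/dₒ, hence dₒ = f·(1 + 1/m).
dₒ = 86.2 × (1 + 1/1.92) = 86.2 × 1.52083 ≈ 131.096 mm.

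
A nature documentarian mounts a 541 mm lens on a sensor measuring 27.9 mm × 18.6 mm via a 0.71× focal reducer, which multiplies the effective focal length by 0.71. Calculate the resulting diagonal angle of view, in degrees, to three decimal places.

Effective focal length f = 541 × 0.71 = 384.11 mm.
Sensor diagonal = √(27.9² + 18.6²) = √1124.3700 ≈ 33.5316 mm.
α = 2·arctan(33.532 / (2 × 384.11)) = 2·arctan(0.04365) ≈ 4.9986°.

4.999°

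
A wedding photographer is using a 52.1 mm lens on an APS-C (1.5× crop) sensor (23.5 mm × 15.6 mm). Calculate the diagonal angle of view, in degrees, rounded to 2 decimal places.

Sensor diagonal = √(23.5² + 15.6²) = √795.6100 ≈ 28.2066 mm.
Angle of view α = 2·arctan(d/2f) with d = 28.2066 mm and f = 52.1 mm.
d/2f = 0.27070; arctan(0.27070) ≈ 15.1468°, so α ≈ 30.2935°.

30.29°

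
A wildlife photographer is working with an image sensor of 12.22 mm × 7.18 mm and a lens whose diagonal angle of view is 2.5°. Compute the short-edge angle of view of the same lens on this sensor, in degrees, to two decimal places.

Sensor diagonal = √(12.22² + 7.18²) = √200.8808 ≈ 14.1732 mm.
From the diagonal AOV: f = 14.1732 / (2·tan(1.25°)) = 14.1732 / 0.04364 ≈ 324.7753 mm.
Short-edge AOV = 2·arctan(7.18 / (2 × 324.7753)) = 2·arctan(0.01105) ≈ 1.2666°.

1.27°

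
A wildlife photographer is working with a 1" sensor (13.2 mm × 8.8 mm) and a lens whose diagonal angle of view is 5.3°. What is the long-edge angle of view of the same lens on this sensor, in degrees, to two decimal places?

4.41°

Sensor diagonal = √(13.2² + 8.8²) = √251.6800 ≈ 15.8644 mm.
From the diagonal AOV: f = 15.8644 / (2·tan(2.65°)) = 15.8644 / 0.09257 ≈ 171.3805 mm.
Long-edge AOV = 2·arctan(13.2 / (2 × 171.3805)) = 2·arctan(0.03851) ≈ 4.4108°.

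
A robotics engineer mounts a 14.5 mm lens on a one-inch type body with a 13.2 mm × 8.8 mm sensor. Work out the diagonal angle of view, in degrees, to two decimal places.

57.36°

Sensor diagonal = √(13.2² + 8.8²) = √251.6800 ≈ 15.8644 mm.
Angle of view α = 2·arctan(d/2f) with d = 15.8644 mm and f = 14.5 mm.
d/2f = 0.54705; arctan(0.54705) ≈ 28.6808°, so α ≈ 57.3617°.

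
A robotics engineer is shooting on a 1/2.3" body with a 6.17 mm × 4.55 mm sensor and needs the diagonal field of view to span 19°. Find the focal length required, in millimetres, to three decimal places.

Sensor diagonal = √(6.17² + 4.55²) = √58.7714 ≈ 7.6663 mm.
From α = 2·arctan(d/2f) we get f = d / (2·tan(α/2)).
With d = 7.6663 mm and α/2 = 9.5°, tan(α/2) ≈ 0.16734, so f ≈ 7.6663 / 0.33469 ≈ 22.9059 mm.

22.906 mm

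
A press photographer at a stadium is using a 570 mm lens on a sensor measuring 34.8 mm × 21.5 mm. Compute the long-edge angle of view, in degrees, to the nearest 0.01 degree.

Angle of view α = 2·arctan(w/2f) with w = 34.8 mm and f = 570 mm.
w/2f = 0.03053; arctan(0.03053) ≈ 1.7485°, so α ≈ 3.4970°.

3.50°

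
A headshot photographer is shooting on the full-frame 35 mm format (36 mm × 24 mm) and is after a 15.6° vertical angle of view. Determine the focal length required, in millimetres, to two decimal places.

87.60 mm

From α = 2·arctan(h/2f) we get f = h / (2·tan(α/2)).
With h = 24 mm and α/2 = 7.8°, tan(α/2) ≈ 0.13698, so f ≈ 24 / 0.27397 ≈ 87.6021 mm.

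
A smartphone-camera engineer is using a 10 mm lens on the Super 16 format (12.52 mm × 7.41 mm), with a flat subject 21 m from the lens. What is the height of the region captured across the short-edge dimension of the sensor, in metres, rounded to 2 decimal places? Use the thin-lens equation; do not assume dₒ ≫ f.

15.55 m

dₒ: 21 m = 21000 mm.
Similar triangles through the lens centre give W/dₒ = h/dᵢ; with 1/f = 1/dₒ + 1/dᵢ this gives W = h·(dₒ − f)/f.
W = 7.41 mm × (21000 − 10) / 10 = 7.41 × 2099.0000 ≈ 15553.590 mm = 15.5536 m.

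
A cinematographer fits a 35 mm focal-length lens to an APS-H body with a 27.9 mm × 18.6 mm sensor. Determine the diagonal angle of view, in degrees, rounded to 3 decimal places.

51.191°

Sensor diagonal = √(27.9² + 18.6²) = √1124.3700 ≈ 33.5316 mm.
Angle of view α = 2·arctan(d/2f) with d = 33.5316 mm and f = 35 mm.
d/2f = 0.47902; arctan(0.47902) ≈ 25.5955°, so α ≈ 51.1910°.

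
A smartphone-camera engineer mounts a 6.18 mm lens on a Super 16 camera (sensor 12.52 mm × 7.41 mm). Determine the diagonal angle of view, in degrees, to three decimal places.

Sensor diagonal = √(12.52² + 7.41²) = √211.6585 ≈ 14.5485 mm.
Angle of view α = 2·arctan(d/2f) with d = 14.5485 mm and f = 6.18 mm.
d/2f = 1.17706; arctan(1.17706) ≈ 49.6497°, so α ≈ 99.2994°.

99.299°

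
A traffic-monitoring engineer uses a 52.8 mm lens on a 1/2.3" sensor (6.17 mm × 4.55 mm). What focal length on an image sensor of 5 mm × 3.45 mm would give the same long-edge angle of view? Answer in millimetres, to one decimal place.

42.8 mm

Equal angle of view means equal width/f ratio, so f₂ = f₁ · (width₂/width₁) = 52.8 × 5/6.17.
f₂ = 52.8 × 0.81037 ≈ 42.788 mm.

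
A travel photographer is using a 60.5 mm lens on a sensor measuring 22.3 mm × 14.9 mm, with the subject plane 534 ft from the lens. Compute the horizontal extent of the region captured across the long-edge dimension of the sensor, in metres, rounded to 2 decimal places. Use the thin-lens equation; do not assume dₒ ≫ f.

dₒ: 534 ft × 304.8 mm/ft = 162763.19 mm.
Similar triangles through the lens centre give W/dₒ = w/dᵢ; with 1/f = 1/dₒ + 1/dᵢ this gives W = w·(dₒ − f)/f.
W = 22.3 mm × (162763 − 60.5) / 60.5 = 22.3 × 2689.3007 ≈ 59971.407 mm = 59.9714 m.

59.97 m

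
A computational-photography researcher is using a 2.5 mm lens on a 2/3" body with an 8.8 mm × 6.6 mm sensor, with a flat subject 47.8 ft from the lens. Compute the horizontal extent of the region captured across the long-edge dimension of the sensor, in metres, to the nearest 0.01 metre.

dₒ: 47.8 ft × 304.8 mm/ft = 14569.44 mm.
Similar triangles through the lens centre give W/dₒ = w/dᵢ; with 1/f = 1/dₒ + 1/dᵢ this gives W = w·(dₒ − f)/f.
W = 8.8 mm × (14569.4 − 2.5) / 2.5 = 8.8 × 5826.7758 ≈ 51275.627 mm = 51.2756 m.

51.28 m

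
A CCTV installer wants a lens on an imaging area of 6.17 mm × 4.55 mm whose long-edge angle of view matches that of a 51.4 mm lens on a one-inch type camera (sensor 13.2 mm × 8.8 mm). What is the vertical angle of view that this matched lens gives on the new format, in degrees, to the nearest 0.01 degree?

Equal long-edge AOV ⇒ f₂ = f₁ · 6.17/13.2 = 51.4 × 0.46742 ≈ 24.0256 mm.
Vertical AOV on the new format = 2·arctan(4.55 / (2 × 24.0256)) = 2·arctan(0.09469) ≈ 10.8185°.

10.82°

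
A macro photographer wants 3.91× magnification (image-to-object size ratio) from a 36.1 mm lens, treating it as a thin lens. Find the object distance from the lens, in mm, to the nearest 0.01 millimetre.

With m = dᵢ/dₒ and 1/f = 1/dₒ + 1/dᵢ, substituting dᵢ = m·dₒ gives 1/f = (1 + 1/m)/dₒ, hence dₒ = f·(1 + 1/m).
dₒ = 36.1 × (1 + 1/3.91) = 36.1 × 1.25575 ≈ 45.333 mm.

45.33 mm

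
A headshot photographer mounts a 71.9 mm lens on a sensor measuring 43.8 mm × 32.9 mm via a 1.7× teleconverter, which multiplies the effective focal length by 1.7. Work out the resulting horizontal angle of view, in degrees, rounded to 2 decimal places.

Effective focal length f = 71.9 × 1.7 = 122.23 mm.
α = 2·arctan(43.8 / (2 × 122.23)) = 2·arctan(0.17917) ≈ 20.3159°.

20.32°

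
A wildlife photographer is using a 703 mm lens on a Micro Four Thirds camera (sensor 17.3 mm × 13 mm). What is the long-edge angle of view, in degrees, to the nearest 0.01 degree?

Angle of view α = 2·arctan(w/2f) with w = 17.3 mm and f = 703 mm.
w/2f = 0.01230; arctan(0.01230) ≈ 0.7050°, so α ≈ 1.4099°.

1.41°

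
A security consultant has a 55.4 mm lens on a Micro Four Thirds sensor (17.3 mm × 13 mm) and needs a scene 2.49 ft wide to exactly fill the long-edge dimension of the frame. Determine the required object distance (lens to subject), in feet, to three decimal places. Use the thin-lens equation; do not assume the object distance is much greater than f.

8.156 ft

W: 2.49 ft × 304.8 mm/ft = 758.95 mm.
Magnification m = w/W = dᵢ/dₒ; combined with 1/f = 1/dₒ + 1/dᵢ this gives dₒ = f·(1 + W/w).
dₒ = 55.4 mm × (1 + 758.952/17.3) = 55.4 × 44.8701 ≈ 2485.801 mm = 2485.801/304.8 ft = 8.15552 ft.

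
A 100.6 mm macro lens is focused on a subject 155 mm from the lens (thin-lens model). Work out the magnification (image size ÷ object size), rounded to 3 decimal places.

1.849×

Thin lens: 1/f = 1/dₒ + 1/dᵢ → 1/dᵢ = 1/100.6 − 1/155 = 0.0034887 mm⁻¹, so dᵢ ≈ 286.6360 mm.
Magnification m = dᵢ/dₒ = 286.6360/155 ≈ 1.84926.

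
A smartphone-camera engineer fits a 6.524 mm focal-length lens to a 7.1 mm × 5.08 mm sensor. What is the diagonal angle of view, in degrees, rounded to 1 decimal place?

Sensor diagonal = √(7.1² + 5.08²) = √76.2164 ≈ 8.7302 mm.
Angle of view α = 2·arctan(d/2f) with d = 8.7302 mm and f = 6.524 mm.
d/2f = 0.66908; arctan(0.66908) ≈ 33.7858°, so α ≈ 67.5716°.

67.6°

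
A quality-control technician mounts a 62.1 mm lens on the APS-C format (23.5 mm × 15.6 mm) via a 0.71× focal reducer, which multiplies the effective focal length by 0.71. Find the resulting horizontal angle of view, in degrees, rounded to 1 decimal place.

Effective focal length f = 62.1 × 0.71 = 44.091 mm.
α = 2·arctan(23.5 / (2 × 44.091)) = 2·arctan(0.26649) ≈ 29.8444°.

29.8°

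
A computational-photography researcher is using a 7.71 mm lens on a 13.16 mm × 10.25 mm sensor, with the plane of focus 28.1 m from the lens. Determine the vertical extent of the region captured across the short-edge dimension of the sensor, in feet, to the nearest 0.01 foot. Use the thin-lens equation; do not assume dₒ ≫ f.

dₒ: 28.1 m = 28100 mm.
Similar triangles through the lens centre give W/dₒ = h/dᵢ; with 1/f = 1/dₒ + 1/dᵢ this gives W = h·(dₒ − f)/f.
W = 10.25 mm × (28100 − 7.71) / 7.71 = 10.25 × 3643.6174 ≈ 37347.078 mm = 37347.078/304.8 ft = 122.53 ft.

122.53 ft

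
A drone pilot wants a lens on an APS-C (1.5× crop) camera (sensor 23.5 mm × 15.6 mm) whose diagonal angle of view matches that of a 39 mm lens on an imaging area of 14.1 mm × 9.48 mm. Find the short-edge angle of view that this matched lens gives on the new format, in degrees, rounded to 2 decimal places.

13.74°

Sensor diagonal = √(14.1² + 9.48²) = √288.6804 ≈ 16.9906 mm.
Sensor diagonal = √(23.5² + 15.6²) = √795.6100 ≈ 28.2066 mm.
Equal diagonal AOV ⇒ f₂ = f₁ · 28.2066/16.9906 = 39 × 1.66013 ≈ 64.7450 mm.
Short-edge AOV on the new format = 2·arctan(15.6 / (2 × 64.7450)) = 2·arctan(0.12047) ≈ 13.7389°.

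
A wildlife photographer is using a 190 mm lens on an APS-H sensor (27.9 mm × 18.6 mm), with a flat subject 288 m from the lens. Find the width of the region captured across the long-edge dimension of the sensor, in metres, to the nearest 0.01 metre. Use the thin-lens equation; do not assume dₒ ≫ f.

dₒ: 288 m = 288000 mm.
Similar triangles through the lens centre give W/dₒ = w/dᵢ; with 1/f = 1/dₒ + 1/dᵢ this gives W = w·(dₒ − f)/f.
W = 27.9 mm × (288000 − 190) / 190 = 27.9 × 1514.7895 ≈ 42262.626 mm = 42.2626 m.

42.26 m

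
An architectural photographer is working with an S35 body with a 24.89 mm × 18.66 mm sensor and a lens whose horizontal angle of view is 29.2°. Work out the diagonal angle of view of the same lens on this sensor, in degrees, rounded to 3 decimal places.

36.066°

From the horizontal AOV: f = 24.89 / (2·tan(14.6°)) = 24.89 / 0.52096 ≈ 47.7771 mm.
Sensor diagonal = √(24.89² + 18.66²) = √967.7077 ≈ 31.1080 mm.
Diagonal AOV = 2·arctan(31.1080 / (2 × 47.7771)) = 2·arctan(0.32555) ≈ 36.0657°.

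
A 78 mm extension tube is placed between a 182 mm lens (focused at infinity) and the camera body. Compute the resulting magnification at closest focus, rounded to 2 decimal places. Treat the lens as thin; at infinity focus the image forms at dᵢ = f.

The tube moves the image plane from f to f + e, so dᵢ = 182 + 78 = 260 mm. Focus is achieved when 1/f = 1/dₒ + 1/dᵢ, giving dₒ = 1/(1/f − 1/(f+e)).
Magnification m = dᵢ/dₒ = (f+e)·(1/f − 1/(f+e)) = e/f = 78/182 ≈ 0.4286.

0.43×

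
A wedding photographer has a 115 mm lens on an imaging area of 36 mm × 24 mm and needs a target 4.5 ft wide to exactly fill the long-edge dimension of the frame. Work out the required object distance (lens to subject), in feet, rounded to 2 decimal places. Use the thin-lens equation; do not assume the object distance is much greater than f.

W: 4.5 ft × 304.8 mm/ft = 1371.60 mm.
Magnification m = w/W = dᵢ/dₒ; combined with 1/f = 1/dₒ + 1/dᵢ this gives dₒ = f·(1 + W/w).
dₒ = 115 mm × (1 + 1371.6/36) = 115 × 39.1000 ≈ 4496.500 mm = 4496.500/304.8 ft = 14.7523 ft.

14.75 ft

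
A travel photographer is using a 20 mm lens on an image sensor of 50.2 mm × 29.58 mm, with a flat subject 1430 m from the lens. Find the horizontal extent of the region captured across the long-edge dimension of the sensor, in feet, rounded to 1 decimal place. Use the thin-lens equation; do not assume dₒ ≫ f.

dₒ: 1430 m = 1.43e+06 mm.
Similar triangles through the lens centre give W/dₒ = w/dᵢ; with 1/f = 1/dₒ + 1/dᵢ this gives W = w·(dₒ − f)/f.
W = 50.2 mm × (1.43e+06 − 20) / 20 = 50.2 × 71499.0000 ≈ 3589249.800 mm = 3589249.800/304.8 ft = 11775.8 ft.

11775.8 ft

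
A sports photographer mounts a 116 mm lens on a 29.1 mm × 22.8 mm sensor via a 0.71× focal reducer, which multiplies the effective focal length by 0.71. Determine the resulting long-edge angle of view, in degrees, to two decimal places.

Effective focal length f = 116 × 0.71 = 82.36 mm.
α = 2·arctan(29.1 / (2 × 82.36)) = 2·arctan(0.17666) ≈ 20.0374°.

20.04°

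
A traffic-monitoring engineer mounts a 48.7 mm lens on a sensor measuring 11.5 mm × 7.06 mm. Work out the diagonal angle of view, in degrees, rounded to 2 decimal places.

Sensor diagonal = √(11.5² + 7.06²) = √182.0936 ≈ 13.4942 mm.
Angle of view α = 2·arctan(d/2f) with d = 13.4942 mm and f = 48.7 mm.
d/2f = 0.13854; arctan(0.13854) ≈ 7.8878°, so α ≈ 15.7756°.

15.78°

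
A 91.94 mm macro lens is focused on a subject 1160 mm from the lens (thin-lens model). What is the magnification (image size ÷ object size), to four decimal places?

Thin lens: 1/f = 1/dₒ + 1/dᵢ → 1/dᵢ = 1/91.94 − 1/1160 = 0.0100146 mm⁻¹, so dᵢ ≈ 99.8543 mm.
Magnification m = dᵢ/dₒ = 99.8543/1160 ≈ 0.08608.

0.0861×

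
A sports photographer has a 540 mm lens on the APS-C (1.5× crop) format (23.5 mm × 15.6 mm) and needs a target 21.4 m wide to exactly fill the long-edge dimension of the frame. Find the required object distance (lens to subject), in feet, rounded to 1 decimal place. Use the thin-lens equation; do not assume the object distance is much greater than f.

1615.1 ft

W: 21.4 m = 21400 mm.
Magnification m = w/W = dᵢ/dₒ; combined with 1/f = 1/dₒ + 1/dᵢ this gives dₒ = f·(1 + W/w).
dₒ = 540 mm × (1 + 21400/23.5) = 540 × 911.6383 ≈ 492284.681 mm = 492284.681/304.8 ft = 1615.11 ft.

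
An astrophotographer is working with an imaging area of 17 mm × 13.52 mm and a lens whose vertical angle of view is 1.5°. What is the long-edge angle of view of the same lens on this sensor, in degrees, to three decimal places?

1.886°

From the vertical AOV: f = 13.52 / (2·tan(0.75°)) = 13.52 / 0.02618 ≈ 516.3965 mm.
Long-edge AOV = 2·arctan(17 / (2 × 516.3965)) = 2·arctan(0.01646) ≈ 1.8860°.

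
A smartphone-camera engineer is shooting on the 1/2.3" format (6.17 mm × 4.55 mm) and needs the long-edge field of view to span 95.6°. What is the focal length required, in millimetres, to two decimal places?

2.80 mm

From α = 2·arctan(w/2f) we get f = w / (2·tan(α/2)).
With w = 6.17 mm and α/2 = 47.8°, tan(α/2) ≈ 1.10285, so f ≈ 6.17 / 2.20569 ≈ 2.7973 mm.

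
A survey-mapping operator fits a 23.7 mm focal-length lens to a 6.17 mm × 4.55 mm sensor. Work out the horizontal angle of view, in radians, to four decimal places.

Angle of view α = 2·arctan(w/2f) with w = 6.17 mm and f = 23.7 mm.
w/2f = 0.13017; arctan(0.13017) ≈ 0.1294 rad, so α ≈ 0.2589 rad.

0.2589 rad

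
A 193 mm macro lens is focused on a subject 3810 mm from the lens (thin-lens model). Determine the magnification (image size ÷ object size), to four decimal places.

Thin lens: 1/f = 1/dₒ + 1/dᵢ → 1/dᵢ = 1/193 − 1/3810 = 0.0049189 mm⁻¹, so dᵢ ≈ 203.2983 mm.
Magnification m = dᵢ/dₒ = 203.2983/3810 ≈ 0.05336.

0.0534×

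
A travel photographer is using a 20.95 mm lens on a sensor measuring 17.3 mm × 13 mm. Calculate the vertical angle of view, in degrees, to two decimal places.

34.47°

Angle of view α = 2·arctan(h/2f) with h = 13 mm and f = 20.95 mm.
h/2f = 0.31026; arctan(0.31026) ≈ 17.2372°, so α ≈ 34.4743°.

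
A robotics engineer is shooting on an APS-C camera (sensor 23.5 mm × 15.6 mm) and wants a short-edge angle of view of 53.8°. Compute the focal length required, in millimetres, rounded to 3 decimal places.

15.375 mm

From α = 2·arctan(h/2f) we get f = h / (2·tan(α/2)).
With h = 15.6 mm and α/2 = 26.9°, tan(α/2) ≈ 0.50733, so f ≈ 15.6 / 1.01466 ≈ 15.3746 mm.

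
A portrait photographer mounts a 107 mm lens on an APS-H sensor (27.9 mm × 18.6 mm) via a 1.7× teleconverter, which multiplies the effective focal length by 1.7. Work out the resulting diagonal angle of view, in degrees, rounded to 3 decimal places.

Effective focal length f = 107 × 1.7 = 181.9 mm.
Sensor diagonal = √(27.9² + 18.6²) = √1124.3700 ≈ 33.5316 mm.
α = 2·arctan(33.532 / (2 × 181.9)) = 2·arctan(0.09217) ≈ 10.5322°.

10.532°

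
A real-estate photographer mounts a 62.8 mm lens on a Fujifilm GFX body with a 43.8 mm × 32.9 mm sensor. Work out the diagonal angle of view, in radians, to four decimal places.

0.8225 rad

Sensor diagonal = √(43.8² + 32.9²) = √3000.8500 ≈ 54.7800 mm.
Angle of view α = 2·arctan(d/2f) with d = 54.7800 mm and f = 62.8 mm.
d/2f = 0.43615; arctan(0.43615) ≈ 0.4113 rad, so α ≈ 0.8225 rad.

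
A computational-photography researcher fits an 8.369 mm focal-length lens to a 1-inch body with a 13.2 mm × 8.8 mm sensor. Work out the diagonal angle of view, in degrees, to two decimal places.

Sensor diagonal = √(13.2² + 8.8²) = √251.6800 ≈ 15.8644 mm.
Angle of view α = 2·arctan(d/2f) with d = 15.8644 mm and f = 8.369 mm.
d/2f = 0.94781; arctan(0.94781) ≈ 43.4651°, so α ≈ 86.9303°.

86.93°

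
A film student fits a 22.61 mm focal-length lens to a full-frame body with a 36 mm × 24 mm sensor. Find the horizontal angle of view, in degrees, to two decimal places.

Angle of view α = 2·arctan(w/2f) with w = 36 mm and f = 22.61 mm.
w/2f = 0.79611; arctan(0.79611) ≈ 38.5236°, so α ≈ 77.0471°.

77.05°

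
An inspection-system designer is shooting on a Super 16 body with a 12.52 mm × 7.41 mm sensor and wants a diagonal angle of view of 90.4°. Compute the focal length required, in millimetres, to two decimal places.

Sensor diagonal = √(12.52² + 7.41²) = √211.6585 ≈ 14.5485 mm.
From α = 2·arctan(d/2f) we get f = d / (2·tan(α/2)).
With d = 14.5485 mm and α/2 = 45.2°, tan(α/2) ≈ 1.00701, so f ≈ 14.5485 / 2.01401 ≈ 7.2236 mm.

7.22 mm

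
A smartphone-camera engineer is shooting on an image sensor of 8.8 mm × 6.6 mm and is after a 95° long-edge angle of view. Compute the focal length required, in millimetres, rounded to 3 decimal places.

From α = 2·arctan(w/2f) we get f = w / (2·tan(α/2)).
With w = 8.8 mm and α/2 = 47.5°, tan(α/2) ≈ 1.09131, so f ≈ 8.8 / 2.18262 ≈ 4.0319 mm.

4.032 mm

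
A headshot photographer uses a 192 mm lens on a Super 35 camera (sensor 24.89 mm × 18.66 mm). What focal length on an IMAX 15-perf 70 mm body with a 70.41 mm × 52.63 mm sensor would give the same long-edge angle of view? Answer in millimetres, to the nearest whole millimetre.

Equal angle of view means equal width/f ratio, so f₂ = f₁ · (width₂/width₁) = 192 × 70.41/24.89.
f₂ = 192 × 2.82885 ≈ 543.139 mm.

543 mm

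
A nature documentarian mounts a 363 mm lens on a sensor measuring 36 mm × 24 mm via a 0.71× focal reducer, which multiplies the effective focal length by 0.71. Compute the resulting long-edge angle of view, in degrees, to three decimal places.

Effective focal length f = 363 × 0.71 = 257.73 mm.
α = 2·arctan(36 / (2 × 257.73)) = 2·arctan(0.06984) ≈ 7.9902°.

7.990°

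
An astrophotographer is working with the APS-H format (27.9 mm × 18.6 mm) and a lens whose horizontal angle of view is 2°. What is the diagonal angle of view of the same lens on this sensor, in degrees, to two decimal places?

From the horizontal AOV: f = 27.9 / (2·tan(1°)) = 27.9 / 0.03491 ≈ 799.1950 mm.
Sensor diagonal = √(27.9² + 18.6²) = √1124.3700 ≈ 33.5316 mm.
Diagonal AOV = 2·arctan(33.5316 / (2 × 799.1950)) = 2·arctan(0.02098) ≈ 2.4036°.

2.40°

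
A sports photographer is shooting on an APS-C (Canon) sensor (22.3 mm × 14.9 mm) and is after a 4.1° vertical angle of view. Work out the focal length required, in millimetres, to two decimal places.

208.13 mm

From α = 2·arctan(h/2f) we get f = h / (2·tan(α/2)).
With h = 14.9 mm and α/2 = 2.05°, tan(α/2) ≈ 0.03579, so f ≈ 14.9 / 0.07159 ≈ 208.1324 mm.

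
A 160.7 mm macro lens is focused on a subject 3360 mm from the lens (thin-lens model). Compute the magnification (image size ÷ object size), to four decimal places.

Thin lens: 1/f = 1/dₒ + 1/dᵢ → 1/dᵢ = 1/160.7 − 1/3360 = 0.0059252 mm⁻¹, so dᵢ ≈ 168.7719 mm.
Magnification m = dᵢ/dₒ = 168.7719/3360 ≈ 0.05023.

0.0502×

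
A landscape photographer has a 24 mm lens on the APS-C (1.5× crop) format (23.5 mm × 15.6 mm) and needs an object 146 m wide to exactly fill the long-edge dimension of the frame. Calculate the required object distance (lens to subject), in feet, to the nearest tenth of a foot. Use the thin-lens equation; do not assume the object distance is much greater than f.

W: 146 m = 146000 mm.
Magnification m = w/W = dᵢ/dₒ; combined with 1/f = 1/dₒ + 1/dᵢ this gives dₒ = f·(1 + W/w).
dₒ = 24 mm × (1 + 146000/23.5) = 24 × 6213.7660 ≈ 149130.383 mm = 149130.383/304.8 ft = 489.273 ft.

489.3 ft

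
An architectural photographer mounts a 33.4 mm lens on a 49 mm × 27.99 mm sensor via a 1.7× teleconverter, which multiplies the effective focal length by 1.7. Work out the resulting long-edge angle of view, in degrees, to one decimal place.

46.7°

Effective focal length f = 33.4 × 1.7 = 56.78 mm.
α = 2·arctan(49 / (2 × 56.78)) = 2·arctan(0.43149) ≈ 46.6794°.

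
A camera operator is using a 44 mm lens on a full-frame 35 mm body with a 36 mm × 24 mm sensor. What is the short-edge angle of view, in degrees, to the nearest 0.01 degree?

30.51°

Angle of view α = 2·arctan(h/2f) with h = 24 mm and f = 44 mm.
h/2f = 0.27273; arctan(0.27273) ≈ 15.2551°, so α ≈ 30.5102°.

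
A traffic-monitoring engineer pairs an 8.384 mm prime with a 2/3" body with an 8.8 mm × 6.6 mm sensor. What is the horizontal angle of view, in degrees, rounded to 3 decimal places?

55.382°

Angle of view α = 2·arctan(w/2f) with w = 8.8 mm and f = 8.384 mm.
w/2f = 0.52481; arctan(0.52481) ≈ 27.6909°, so α ≈ 55.3818°.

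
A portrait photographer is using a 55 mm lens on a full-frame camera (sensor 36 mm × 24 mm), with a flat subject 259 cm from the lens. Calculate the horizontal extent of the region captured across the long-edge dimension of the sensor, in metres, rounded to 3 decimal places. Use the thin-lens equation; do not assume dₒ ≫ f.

dₒ: 259 cm = 2590 mm.
Similar triangles through the lens centre give W/dₒ = w/dᵢ; with 1/f = 1/dₒ + 1/dᵢ this gives W = w·(dₒ − f)/f.
W = 36 mm × (2590 − 55) / 55 = 36 × 46.0909 ≈ 1659.273 mm = 1.65927 m.

1.659 m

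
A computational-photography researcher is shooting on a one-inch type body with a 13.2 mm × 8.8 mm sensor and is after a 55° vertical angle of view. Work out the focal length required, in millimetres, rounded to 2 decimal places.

8.45 mm

From α = 2·arctan(h/2f) we get f = h / (2·tan(α/2)).
With h = 8.8 mm and α/2 = 27.5°, tan(α/2) ≈ 0.52057, so f ≈ 8.8 / 1.04113 ≈ 8.4523 mm.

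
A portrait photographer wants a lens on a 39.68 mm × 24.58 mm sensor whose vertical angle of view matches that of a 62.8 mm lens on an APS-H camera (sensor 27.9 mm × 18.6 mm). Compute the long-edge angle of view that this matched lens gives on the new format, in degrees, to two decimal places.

Equal vertical AOV ⇒ f₂ = f₁ · 24.58/18.6 = 62.8 × 1.32151 ≈ 82.9905 mm.
Long-edge AOV on the new format = 2·arctan(39.68 / (2 × 82.9905)) = 2·arctan(0.23906) ≈ 26.8900°.

26.89°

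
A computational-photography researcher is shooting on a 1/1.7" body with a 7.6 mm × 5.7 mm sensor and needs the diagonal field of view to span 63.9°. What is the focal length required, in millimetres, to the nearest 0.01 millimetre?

7.62 mm

Sensor diagonal = √(7.6² + 5.7²) = √90.2500 ≈ 9.5000 mm.
From α = 2·arctan(d/2f) we get f = d / (2·tan(α/2)).
With d = 9.5000 mm and α/2 = 31.95°, tan(α/2) ≈ 0.62366, so f ≈ 9.5000 / 1.24731 ≈ 7.6164 mm.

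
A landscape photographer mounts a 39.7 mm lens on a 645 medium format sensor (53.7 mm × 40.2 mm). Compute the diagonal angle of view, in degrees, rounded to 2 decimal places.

Sensor diagonal = √(53.7² + 40.2²) = √4499.7300 ≈ 67.0800 mm.
Angle of view α = 2·arctan(d/2f) with d = 67.0800 mm and f = 39.7 mm.
d/2f = 0.84484; arctan(0.84484) ≈ 40.1923°, so α ≈ 80.3847°.

80.38°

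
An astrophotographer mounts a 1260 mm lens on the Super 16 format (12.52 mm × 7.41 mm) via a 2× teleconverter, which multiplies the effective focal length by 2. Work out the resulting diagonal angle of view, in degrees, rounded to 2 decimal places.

0.33°

Effective focal length f = 1260 × 2 = 2520 mm.
Sensor diagonal = √(12.52² + 7.41²) = √211.6585 ≈ 14.5485 mm.
α = 2·arctan(14.548 / (2 × 2520)) = 2·arctan(0.00289) ≈ 0.3308°.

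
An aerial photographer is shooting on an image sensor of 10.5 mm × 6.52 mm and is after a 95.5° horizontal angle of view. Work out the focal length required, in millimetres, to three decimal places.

From α = 2·arctan(w/2f) we get f = w / (2·tan(α/2)).
With w = 10.5 mm and α/2 = 47.75°, tan(α/2) ≈ 1.10091, so f ≈ 10.5 / 2.20183 ≈ 4.7688 mm.

4.769 mm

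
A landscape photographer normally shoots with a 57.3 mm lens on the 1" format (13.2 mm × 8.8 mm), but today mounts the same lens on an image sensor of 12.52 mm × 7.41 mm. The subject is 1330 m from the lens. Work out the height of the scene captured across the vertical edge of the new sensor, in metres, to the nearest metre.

The focal length stays 57.3 mm; the relevant sensor dimension is now h = 7.41 mm. Object distance dₒ = 1330 m = 1.33e+06 mm.
Thin-lens field height W = h·(dₒ − f)/f = 7.41 × (1.33e+06 − 57.3)/57.3 ≈ 171987.354 mm = 171.987 m.

172 m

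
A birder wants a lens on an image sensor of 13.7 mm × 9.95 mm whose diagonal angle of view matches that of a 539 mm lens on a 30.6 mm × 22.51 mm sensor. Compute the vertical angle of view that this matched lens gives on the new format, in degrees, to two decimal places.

2.37°

Sensor diagonal = √(30.6² + 22.51²) = √1443.0601 ≈ 37.9876 mm.
Sensor diagonal = √(13.7² + 9.95²) = √286.6925 ≈ 16.9320 mm.
Equal diagonal AOV ⇒ f₂ = f₁ · 16.9320/37.9876 = 539 × 0.44572 ≈ 240.2452 mm.
Vertical AOV on the new format = 2·arctan(9.95 / (2 × 240.2452)) = 2·arctan(0.02071) ≈ 2.3726°.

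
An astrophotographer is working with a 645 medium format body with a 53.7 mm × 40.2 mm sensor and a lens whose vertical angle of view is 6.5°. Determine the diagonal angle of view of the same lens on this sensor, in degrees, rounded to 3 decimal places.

From the vertical AOV: f = 40.2 / (2·tan(3.25°)) = 40.2 / 0.11357 ≈ 353.9722 mm.
Sensor diagonal = √(53.7² + 40.2²) = √4499.7300 ≈ 67.0800 mm.
Diagonal AOV = 2·arctan(67.0800 / (2 × 353.9722)) = 2·arctan(0.09475) ≈ 10.8256°.

10.826°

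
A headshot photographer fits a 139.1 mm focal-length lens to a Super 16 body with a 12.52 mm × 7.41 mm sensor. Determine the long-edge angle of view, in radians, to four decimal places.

0.0899 rad

Angle of view α = 2·arctan(w/2f) with w = 12.52 mm and f = 139.1 mm.
w/2f = 0.04500; arctan(0.04500) ≈ 0.0450 rad, so α ≈ 0.0899 rad.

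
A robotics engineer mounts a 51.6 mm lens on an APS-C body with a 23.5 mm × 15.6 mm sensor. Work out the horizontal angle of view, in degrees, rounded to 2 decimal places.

Angle of view α = 2·arctan(w/2f) with w = 23.5 mm and f = 51.6 mm.
w/2f = 0.22771; arctan(0.22771) ≈ 12.8283°, so α ≈ 25.6565°.

25.66°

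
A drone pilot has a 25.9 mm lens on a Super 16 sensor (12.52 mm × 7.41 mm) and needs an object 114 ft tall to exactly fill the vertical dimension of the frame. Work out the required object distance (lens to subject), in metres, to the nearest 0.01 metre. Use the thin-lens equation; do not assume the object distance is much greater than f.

W: 114 ft × 304.8 mm/ft = 34747.20 mm.
Magnification m = h/W = dᵢ/dₒ; combined with 1/f = 1/dₒ + 1/dᵢ this gives dₒ = f·(1 + W/h).
dₒ = 25.9 mm × (1 + 34747.2/7.41) = 25.9 × 4690.2306 ≈ 121476.973 mm = 121.477 m.

121.48 m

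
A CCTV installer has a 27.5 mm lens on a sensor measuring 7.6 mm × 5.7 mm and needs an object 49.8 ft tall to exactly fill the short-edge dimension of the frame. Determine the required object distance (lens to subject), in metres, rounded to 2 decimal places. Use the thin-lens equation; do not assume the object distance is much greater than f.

73.26 m

W: 49.8 ft × 304.8 mm/ft = 15179.04 mm.
Magnification m = h/W = dᵢ/dₒ; combined with 1/f = 1/dₒ + 1/dᵢ this gives dₒ = f·(1 + W/h).
dₒ = 27.5 mm × (1 + 15179/5.7) = 27.5 × 2663.9894 ≈ 73259.708 mm = 73.2597 m.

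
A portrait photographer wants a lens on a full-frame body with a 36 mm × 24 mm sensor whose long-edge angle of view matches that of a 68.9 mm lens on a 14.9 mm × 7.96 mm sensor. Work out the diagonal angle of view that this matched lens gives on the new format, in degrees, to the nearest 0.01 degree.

14.81°

Equal long-edge AOV ⇒ f₂ = f₁ · 36/14.9 = 68.9 × 2.41611 ≈ 166.4698 mm.
Sensor diagonal = √(36² + 24²) = √1872.0000 ≈ 43.2666 mm.
Diagonal AOV on the new format = 2·arctan(43.2666 / (2 × 166.4698)) = 2·arctan(0.12995) ≈ 14.8086°.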